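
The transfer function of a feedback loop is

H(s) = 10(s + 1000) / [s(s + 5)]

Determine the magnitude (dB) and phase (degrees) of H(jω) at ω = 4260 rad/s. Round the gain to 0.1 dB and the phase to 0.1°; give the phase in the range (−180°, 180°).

-52.4 dB, -103.1°

At s = jω = j4260:
zero (s+1000): 1000 + j4260 → |·| = √(1000²+4260²) = √19147600 ≈ 4375.8, ∠ = arctan(4260/1000) ≈ 76.79°
pole (s+5): 5 + j4260 → |·| = √(5²+4260²) = √18147625 ≈ 4260, ∠ = arctan(4260/5) ≈ 89.93°
pole at origin: |s| = 4260, ∠ = 90.00° (in denominator)
|H| = 10 · 4375.8 / 1.8148e+07 ≈ 0.0024112
Gain = 20 log₁₀(0.0024112) ≈ -52.36 dB
∠H = 76.79° − 179.93° = -103.14°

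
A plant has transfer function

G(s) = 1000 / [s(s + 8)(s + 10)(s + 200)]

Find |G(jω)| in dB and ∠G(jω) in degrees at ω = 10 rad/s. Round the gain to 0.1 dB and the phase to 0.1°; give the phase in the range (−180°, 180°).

-51.2 dB, 170.8°

At s = jω = j10:
pole (s+8): 8 + j10 → |·| = √(8²+10²) = √164 ≈ 12.806, ∠ = arctan(10/8) ≈ 51.34°
pole (s+10): 10 + j10 → |·| = √(10²+10²) = √200 ≈ 14.142, ∠ = arctan(10/10) ≈ 45.00°
pole (s+200): 200 + j10 → |·| = √(200²+10²) = √40100 ≈ 200.25, ∠ = arctan(10/200) ≈ 2.86°
pole at origin: |s| = 10, ∠ = 90.00° (in denominator)
|G| = 1000 / 3.6266e+05 ≈ 0.0027574
Gain = 20 log₁₀(0.0027574) ≈ -51.19 dB
∠G = 0.00° − 189.20° = -189.20° ≡ 170.80° (principal value)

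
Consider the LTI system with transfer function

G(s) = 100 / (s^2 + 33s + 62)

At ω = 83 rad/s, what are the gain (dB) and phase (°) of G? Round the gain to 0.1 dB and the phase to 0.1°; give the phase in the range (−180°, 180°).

-37.3 dB, -158.1°

Substitute s = j83:
Numerator: 100 = 100 + j0
Denominator: (j83)^2 + 33(j83) + 62 = -6827 + j2739
|N| = √(100² + 0²) ≈ 100, ∠N ≈ 0.00°
|D| = √(6827² + 2739²) ≈ 7356, ∠D ≈ 158.14°
|G| = 100 / 7356 ≈ 0.013594
Gain = 20 log₁₀(0.013594) ≈ -37.33 dB
∠G = 0.00° − 158.14° = -158.14°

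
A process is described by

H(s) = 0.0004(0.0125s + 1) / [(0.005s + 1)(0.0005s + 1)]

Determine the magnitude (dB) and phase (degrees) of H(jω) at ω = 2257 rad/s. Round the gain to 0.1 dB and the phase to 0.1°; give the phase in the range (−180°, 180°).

-63.6 dB, -45.4°

At ω = 2257 rad/s:
zero (1 + j2257·0.0125) = 1 + j28.2125 → |·| ≈ 28.23, ∠ ≈ 87.97°
pole (1 + j2257·0.005) = 1 + j11.285 → |·| ≈ 11.329, ∠ ≈ 84.94°
pole (1 + j2257·0.0005) = 1 + j1.1285 → |·| ≈ 1.5078, ∠ ≈ 48.45°
|H| = 0.0004 · 28.23 / (11.329 · 1.5078) ≈ 0.00066105
Gain = 20 log₁₀(0.00066105) ≈ -63.60 dB
∠H = (87.97°) − (84.94° + 48.45°) = -45.42°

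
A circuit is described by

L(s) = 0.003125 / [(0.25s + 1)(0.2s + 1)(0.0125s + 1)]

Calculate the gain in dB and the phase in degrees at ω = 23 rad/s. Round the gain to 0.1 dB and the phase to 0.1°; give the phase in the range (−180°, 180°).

At ω = 23 rad/s:
pole (1 + j23·0.25) = 1 + j5.75 → |·| ≈ 5.8363, ∠ ≈ 80.13°
pole (1 + j23·0.2) = 1 + j4.6 → |·| ≈ 4.7074, ∠ ≈ 77.74°
pole (1 + j23·0.0125) = 1 + j0.2875 → |·| ≈ 1.0405, ∠ ≈ 16.04°
|L| = 0.003125 · 1 / (5.8363 · 4.7074 · 1.0405) ≈ 0.00010932
Gain = 20 log₁₀(0.00010932) ≈ -79.23 dB
∠L = (0°) − (80.13° + 77.74° + 16.04°) = -173.91°

-79.2 dB, -173.9°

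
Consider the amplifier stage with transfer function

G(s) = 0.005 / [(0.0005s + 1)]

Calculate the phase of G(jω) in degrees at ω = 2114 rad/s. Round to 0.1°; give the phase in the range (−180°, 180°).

At ω = 2114 rad/s:
pole (1 + j2114·0.0005) = 1 + j1.057 → |·| ≈ 1.4551, ∠ ≈ 46.59°
∠G = (0°) − (46.59°) = -46.59°

-46.6°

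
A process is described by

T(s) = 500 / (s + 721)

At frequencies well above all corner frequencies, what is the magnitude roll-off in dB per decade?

Each pole contributes −20 dB/decade at high frequency; each zero contributes +20 dB/decade.
Net: 0 zero(s) − 1 pole(s) → -20 dB/decade.

-20 dB/decade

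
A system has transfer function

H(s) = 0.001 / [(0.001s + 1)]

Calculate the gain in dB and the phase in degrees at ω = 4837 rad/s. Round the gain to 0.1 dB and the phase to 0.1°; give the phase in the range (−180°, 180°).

At ω = 4837 rad/s:
pole (1 + j4837·0.001) = 1 + j4.837 → |·| ≈ 4.9393, ∠ ≈ 78.32°
|H| = 0.001 · 1 / (4.9393) ≈ 0.00020246
Gain = 20 log₁₀(0.00020246) ≈ -73.87 dB
∠H = (0°) − (78.32°) = -78.32°

-73.9 dB, -78.3°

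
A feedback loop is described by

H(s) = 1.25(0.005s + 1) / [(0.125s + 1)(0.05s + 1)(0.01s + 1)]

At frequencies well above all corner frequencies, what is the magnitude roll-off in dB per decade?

-40 dB/decade

Each pole contributes −20 dB/decade at high frequency; each zero contributes +20 dB/decade.
Net: 1 zero(s) − 3 pole(s) → -40 dB/decade.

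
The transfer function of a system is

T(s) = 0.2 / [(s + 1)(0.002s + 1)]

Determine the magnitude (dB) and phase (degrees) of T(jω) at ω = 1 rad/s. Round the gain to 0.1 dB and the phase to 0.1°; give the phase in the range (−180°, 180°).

At ω = 1 rad/s:
pole (1 + j1·1) = 1 + j1 → |·| ≈ 1.4142, ∠ ≈ 45.00°
pole (1 + j1·0.002) = 1 + j0.002 → |·| ≈ 1, ∠ ≈ 0.11°
|T| = 0.2 · 1 / (1.4142 · 1) ≈ 0.14142
Gain = 20 log₁₀(0.14142) ≈ -16.99 dB
∠T = (0°) − (45.00° + 0.11°) = -45.11°

-17.0 dB, -45.1°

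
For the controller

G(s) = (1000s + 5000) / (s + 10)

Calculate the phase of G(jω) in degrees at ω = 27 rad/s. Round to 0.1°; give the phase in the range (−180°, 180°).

Substitute s = j27:
Numerator: 1000(j27) + 5000 = 5000 + j27000
Denominator: (j27) + 10 = 10 + j27
|N| = √(5000² + 27000²) ≈ 27459, ∠N ≈ 79.51°
|D| = √(10² + 27²) ≈ 28.792, ∠D ≈ 69.68°
∠G = 79.51° − 69.68° = 9.83°

9.8°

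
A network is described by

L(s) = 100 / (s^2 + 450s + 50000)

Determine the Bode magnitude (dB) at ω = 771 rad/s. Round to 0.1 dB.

-76.2 dB

Substitute s = j771:
Numerator: 100 = 100 + j0
Denominator: (j771)^2 + 450(j771) + 50000 = -544441 + j346950
|N| = √(100² + 0²) ≈ 100, ∠N ≈ 0.00°
|D| = √(544441² + 346950²) ≈ 6.4559e+05, ∠D ≈ 147.49°
|L| = 100 / 6.4559e+05 ≈ 0.0001549
Gain = 20 log₁₀(0.0001549) ≈ -76.20 dB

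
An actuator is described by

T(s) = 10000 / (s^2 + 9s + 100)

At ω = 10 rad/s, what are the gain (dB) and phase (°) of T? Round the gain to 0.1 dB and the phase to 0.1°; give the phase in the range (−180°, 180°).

40.9 dB, -90.0°

At s = jω = j10:
quadratic: (j10)² + 9·j10 + 100 = 0 + j90 → |·| ≈ 90, ∠ ≈ 90.00°
|T| = 10000 / 90 ≈ 111.11
Gain = 20 log₁₀(111.11) ≈ 40.92 dB
∠T = 0.00° − 90.00° = -90.00°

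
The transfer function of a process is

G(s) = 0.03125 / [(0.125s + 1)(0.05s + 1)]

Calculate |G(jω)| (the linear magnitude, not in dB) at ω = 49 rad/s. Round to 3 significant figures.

At ω = 49 rad/s:
pole (1 + j49·0.125) = 1 + j6.125 → |·| ≈ 6.2061, ∠ ≈ 80.73°
pole (1 + j49·0.05) = 1 + j2.45 → |·| ≈ 2.6462, ∠ ≈ 67.80°
|G| = 0.03125 · 1 / (6.2061 · 2.6462) ≈ 0.0019029

0.00190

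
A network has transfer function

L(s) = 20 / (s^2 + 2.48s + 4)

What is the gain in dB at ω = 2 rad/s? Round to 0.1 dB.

At s = jω = j2:
quadratic: (j2)² + 2.48·j2 + 4 = 0 + j4.96 → |·| ≈ 4.96, ∠ ≈ 90.00°
|L| = 20 / 4.96 ≈ 4.0323
Gain = 20 log₁₀(4.0323) ≈ 12.11 dB

12.1 dB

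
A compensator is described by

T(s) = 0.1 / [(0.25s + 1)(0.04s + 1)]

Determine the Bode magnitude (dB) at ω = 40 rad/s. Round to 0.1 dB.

-45.6 dB

At ω = 40 rad/s:
pole (1 + j40·0.25) = 1 + j10 → |·| ≈ 10.05, ∠ ≈ 84.29°
pole (1 + j40·0.04) = 1 + j1.6 → |·| ≈ 1.8868, ∠ ≈ 57.99°
|T| = 0.1 · 1 / (10.05 · 1.8868) ≈ 0.0052736
Gain = 20 log₁₀(0.0052736) ≈ -45.56 dB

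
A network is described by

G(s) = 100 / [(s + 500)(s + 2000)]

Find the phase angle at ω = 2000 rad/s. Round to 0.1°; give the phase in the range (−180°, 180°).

-121.0°

At s = jω = j2000:
pole (s+500): 500 + j2000 → |·| = √(500²+2000²) = √4250000 ≈ 2061.6, ∠ = arctan(2000/500) ≈ 75.96°
pole (s+2000): 2000 + j2000 → |·| = √(2000²+2000²) = √8000000 ≈ 2828.4, ∠ = arctan(2000/2000) ≈ 45.00°
∠G = 0.00° − 120.96° = -120.96°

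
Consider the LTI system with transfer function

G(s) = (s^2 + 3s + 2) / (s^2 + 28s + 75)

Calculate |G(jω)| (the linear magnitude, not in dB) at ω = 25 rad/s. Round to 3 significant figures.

0.705

Substitute s = j25:
Numerator: (j25)^2 + 3(j25) + 2 = -623 + j75
Denominator: (j25)^2 + 28(j25) + 75 = -550 + j700
|N| = √(623² + 75²) ≈ 627.5, ∠N ≈ 173.14°
|D| = √(550² + 700²) ≈ 890.22, ∠D ≈ 128.16°
|G| = 627.5 / 890.22 ≈ 0.70488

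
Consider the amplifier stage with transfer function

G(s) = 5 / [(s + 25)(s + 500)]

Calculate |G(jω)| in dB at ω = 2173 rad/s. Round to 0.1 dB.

-119.7 dB

At s = jω = j2173:
pole (s+25): 25 + j2173 → |·| = √(25²+2173²) = √4722554 ≈ 2173.1, ∠ = arctan(2173/25) ≈ 89.34°
pole (s+500): 500 + j2173 → |·| = √(500²+2173²) = √4971929 ≈ 2229.8, ∠ = arctan(2173/500) ≈ 77.04°
|G| = 5 / 4.8456e+06 ≈ 1.0319e-06
Gain = 20 log₁₀(1.0319e-06) ≈ -119.73 dB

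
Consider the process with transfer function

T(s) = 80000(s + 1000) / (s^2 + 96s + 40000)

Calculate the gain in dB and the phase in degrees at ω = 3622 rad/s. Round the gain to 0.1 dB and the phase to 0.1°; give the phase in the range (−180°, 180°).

27.2 dB, -103.9°

At s = jω = j3622:
zero (s+1000): 1000 + j3622 → |·| = √(1000²+3622²) = √14118884 ≈ 3757.5, ∠ = arctan(3622/1000) ≈ 74.57°
quadratic: (j3622)² + 96·j3622 + 40000 = -13078884 + j347712 → |·| ≈ 1.3084e+07, ∠ ≈ 178.48°
|T| = 80000 · 3757.5 / 1.3084e+07 ≈ 22.975
Gain = 20 log₁₀(22.975) ≈ 27.23 dB
∠T = 74.57° − 178.48° = -103.91°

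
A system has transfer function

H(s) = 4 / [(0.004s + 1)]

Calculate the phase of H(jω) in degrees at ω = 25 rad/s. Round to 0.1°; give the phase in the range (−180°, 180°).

At ω = 25 rad/s:
pole (1 + j25·0.004) = 1 + j0.1 → |·| ≈ 1.005, ∠ ≈ 5.71°
∠H = (0°) − (5.71°) = -5.71°

-5.7°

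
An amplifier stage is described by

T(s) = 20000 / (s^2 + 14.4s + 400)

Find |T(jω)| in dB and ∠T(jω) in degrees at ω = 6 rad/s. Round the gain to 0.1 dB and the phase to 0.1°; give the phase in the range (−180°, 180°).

34.6 dB, -13.4°

At s = jω = j6:
quadratic: (j6)² + 14.4·j6 + 400 = 364 + j86.4 → |·| ≈ 374.11, ∠ ≈ 13.35°
|T| = 20000 / 374.11 ≈ 53.46
Gain = 20 log₁₀(53.46) ≈ 34.56 dB
∠T = 0.00° − 13.35° = -13.35°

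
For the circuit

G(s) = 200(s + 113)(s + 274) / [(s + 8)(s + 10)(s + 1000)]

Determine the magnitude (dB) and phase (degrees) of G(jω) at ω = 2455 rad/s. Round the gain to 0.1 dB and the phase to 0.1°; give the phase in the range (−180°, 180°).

-22.4 dB, -76.4°

At s = jω = j2455:
zero (s+113): 113 + j2455 → |·| = √(113²+2455²) = √6039794 ≈ 2457.6, ∠ = arctan(2455/113) ≈ 87.36°
zero (s+274): 274 + j2455 → |·| = √(274²+2455²) = √6102101 ≈ 2470.2, ∠ = arctan(2455/274) ≈ 83.63°
pole (s+8): 8 + j2455 → |·| = √(8²+2455²) = √6027089 ≈ 2455, ∠ = arctan(2455/8) ≈ 89.81°
pole (s+10): 10 + j2455 → |·| = √(10²+2455²) = √6027125 ≈ 2455, ∠ = arctan(2455/10) ≈ 89.77°
pole (s+1000): 1000 + j2455 → |·| = √(1000²+2455²) = √7027025 ≈ 2650.9, ∠ = arctan(2455/1000) ≈ 67.84°
|G| = 200 · 6.0708e+06 / 1.5977e+10 ≈ 0.075994
Gain = 20 log₁₀(0.075994) ≈ -22.38 dB
∠G = 170.99° − 247.42° = -76.43°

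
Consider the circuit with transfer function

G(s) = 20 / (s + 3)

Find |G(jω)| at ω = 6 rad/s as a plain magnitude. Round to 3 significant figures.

Substitute s = j6:
Numerator: 20 = 20 + j0
Denominator: (j6) + 3 = 3 + j6
|N| = √(20² + 0²) ≈ 20, ∠N ≈ 0.00°
|D| = √(3² + 6²) ≈ 6.7082, ∠D ≈ 63.43°
|G| = 20 / 6.7082 ≈ 2.9814

2.98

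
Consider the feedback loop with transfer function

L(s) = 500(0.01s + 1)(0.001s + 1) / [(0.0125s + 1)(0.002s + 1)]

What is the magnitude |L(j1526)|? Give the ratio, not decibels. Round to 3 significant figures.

At ω = 1526 rad/s:
zero (1 + j1526·0.01) = 1 + j15.26 → |·| ≈ 15.293, ∠ ≈ 86.25°
zero (1 + j1526·0.001) = 1 + j1.526 → |·| ≈ 1.8245, ∠ ≈ 56.76°
pole (1 + j1526·0.0125) = 1 + j19.075 → |·| ≈ 19.101, ∠ ≈ 87.00°
pole (1 + j1526·0.002) = 1 + j3.052 → |·| ≈ 3.2117, ∠ ≈ 71.86°
|L| = 500 · 15.293 · 1.8245 / (19.101 · 3.2117) ≈ 227.41

227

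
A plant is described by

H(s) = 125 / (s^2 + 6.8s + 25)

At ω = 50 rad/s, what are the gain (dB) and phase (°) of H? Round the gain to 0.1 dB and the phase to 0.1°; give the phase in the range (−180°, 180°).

-26.0 dB, -172.2°

At s = jω = j50:
quadratic: (j50)² + 6.8·j50 + 25 = -2475 + j340 → |·| ≈ 2498.2, ∠ ≈ 172.18°
|H| = 125 / 2498.2 ≈ 0.050036
Gain = 20 log₁₀(0.050036) ≈ -26.01 dB
∠H = 0.00° − 172.18° = -172.18°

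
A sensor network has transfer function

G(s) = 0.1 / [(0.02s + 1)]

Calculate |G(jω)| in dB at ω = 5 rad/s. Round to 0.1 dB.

At ω = 5 rad/s:
pole (1 + j5·0.02) = 1 + j0.1 → |·| ≈ 1.005, ∠ ≈ 5.71°
|G| = 0.1 · 1 / (1.005) ≈ 0.099502
Gain = 20 log₁₀(0.099502) ≈ -20.04 dB

-20.0 dB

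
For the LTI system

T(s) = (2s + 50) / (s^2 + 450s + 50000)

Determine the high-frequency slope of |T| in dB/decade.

-20 dB/decade

Each pole contributes −20 dB/decade at high frequency; each zero contributes +20 dB/decade.
Net: 1 zero(s) − 2 pole(s) → -20 dB/decade.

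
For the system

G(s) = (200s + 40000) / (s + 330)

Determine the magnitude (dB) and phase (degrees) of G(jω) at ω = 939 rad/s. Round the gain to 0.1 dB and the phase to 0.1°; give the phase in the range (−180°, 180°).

Substitute s = j939:
Numerator: 200(j939) + 40000 = 40000 + j187800
Denominator: (j939) + 330 = 330 + j939
|N| = √(40000² + 187800²) ≈ 1.9201e+05, ∠N ≈ 77.98°
|D| = √(330² + 939²) ≈ 995.3, ∠D ≈ 70.64°
|G| = 1.9201e+05 / 995.3 ≈ 192.92
Gain = 20 log₁₀(192.92) ≈ 45.71 dB
∠G = 77.98° − 70.64° = 7.34°

45.7 dB, 7.3°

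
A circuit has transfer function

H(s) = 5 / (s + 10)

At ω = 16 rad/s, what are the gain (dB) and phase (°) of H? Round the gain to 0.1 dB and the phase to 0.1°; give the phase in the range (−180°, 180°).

At s = jω = j16:
pole (s+10): 10 + j16 → |·| = √(10²+16²) = √356 ≈ 18.868, ∠ = arctan(16/10) ≈ 57.99°
|H| = 5 / 18.868 ≈ 0.265
Gain = 20 log₁₀(0.265) ≈ -11.54 dB
∠H = 0.00° − 57.99° = -57.99°

-11.5 dB, -58.0°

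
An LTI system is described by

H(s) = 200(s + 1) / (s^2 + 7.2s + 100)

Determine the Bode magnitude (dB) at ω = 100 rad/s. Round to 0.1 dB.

At s = jω = j100:
zero (s+1): 1 + j100 → |·| = √(1²+100²) = √10001 ≈ 100, ∠ = arctan(100/1) ≈ 89.43°
quadratic: (j100)² + 7.2·j100 + 100 = -9900 + j720 → |·| ≈ 9926.1, ∠ ≈ 175.84°
|H| = 200 · 100 / 9926.1 ≈ 2.0149
Gain = 20 log₁₀(2.0149) ≈ 6.09 dB

6.1 dB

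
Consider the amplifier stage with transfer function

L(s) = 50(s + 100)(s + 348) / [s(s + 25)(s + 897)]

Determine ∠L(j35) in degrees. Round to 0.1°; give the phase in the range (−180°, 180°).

At s = jω = j35:
zero (s+100): 100 + j35 → |·| = √(100²+35²) = √11225 ≈ 105.95, ∠ = arctan(35/100) ≈ 19.29°
zero (s+348): 348 + j35 → |·| = √(348²+35²) = √122329 ≈ 349.76, ∠ = arctan(35/348) ≈ 5.74°
pole (s+25): 25 + j35 → |·| = √(25²+35²) = √1850 ≈ 43.012, ∠ = arctan(35/25) ≈ 54.46°
pole (s+897): 897 + j35 → |·| = √(897²+35²) = √805834 ≈ 897.68, ∠ = arctan(35/897) ≈ 2.23°
pole at origin: |s| = 35, ∠ = 90.00° (in denominator)
∠L = 25.03° − 146.69° = -121.66°

-121.7°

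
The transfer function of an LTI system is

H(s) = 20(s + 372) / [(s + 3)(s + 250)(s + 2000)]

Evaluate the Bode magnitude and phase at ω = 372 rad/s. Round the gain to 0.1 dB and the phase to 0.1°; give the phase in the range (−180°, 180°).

-90.2 dB, -111.2°

At s = jω = j372:
zero (s+372): 372 + j372 → |·| = √(372²+372²) = √276768 ≈ 526.09, ∠ = arctan(372/372) ≈ 45.00°
pole (s+3): 3 + j372 → |·| = √(3²+372²) = √138393 ≈ 372.01, ∠ = arctan(372/3) ≈ 89.54°
pole (s+250): 250 + j372 → |·| = √(250²+372²) = √200884 ≈ 448.2, ∠ = arctan(372/250) ≈ 56.10°
pole (s+2000): 2000 + j372 → |·| = √(2000²+372²) = √4138384 ≈ 2034.3, ∠ = arctan(372/2000) ≈ 10.54°
|H| = 20 · 526.09 / 3.3919e+08 ≈ 3.102e-05
Gain = 20 log₁₀(3.102e-05) ≈ -90.17 dB
∠H = 45.00° − 156.18° = -111.18°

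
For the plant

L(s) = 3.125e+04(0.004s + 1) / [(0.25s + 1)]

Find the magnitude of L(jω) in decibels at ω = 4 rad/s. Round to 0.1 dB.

86.9 dB

At ω = 4 rad/s:
zero (1 + j4·0.004) = 1 + j0.016 → |·| ≈ 1.0001, ∠ ≈ 0.92°
pole (1 + j4·0.25) = 1 + j1 → |·| ≈ 1.4142, ∠ ≈ 45.00°
|L| = 3.125e+04 · 1.0001 / (1.4142) ≈ 22100
Gain = 20 log₁₀(22100) ≈ 86.89 dB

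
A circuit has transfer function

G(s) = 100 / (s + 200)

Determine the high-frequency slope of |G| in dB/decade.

Each pole contributes −20 dB/decade at high frequency; each zero contributes +20 dB/decade.
Net: 0 zero(s) − 1 pole(s) → -20 dB/decade.

-20 dB/decade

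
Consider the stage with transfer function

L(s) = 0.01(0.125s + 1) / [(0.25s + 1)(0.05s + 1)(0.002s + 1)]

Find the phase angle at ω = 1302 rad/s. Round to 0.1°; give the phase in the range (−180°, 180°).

-158.3°

At ω = 1302 rad/s:
zero (1 + j1302·0.125) = 1 + j162.75 → |·| ≈ 162.75, ∠ ≈ 89.65°
pole (1 + j1302·0.25) = 1 + j325.5 → |·| ≈ 325.5, ∠ ≈ 89.82°
pole (1 + j1302·0.05) = 1 + j65.1 → |·| ≈ 65.108, ∠ ≈ 89.12°
pole (1 + j1302·0.002) = 1 + j2.604 → |·| ≈ 2.7894, ∠ ≈ 68.99°
∠L = (89.65°) − (89.82° + 89.12° + 68.99°) = -158.28°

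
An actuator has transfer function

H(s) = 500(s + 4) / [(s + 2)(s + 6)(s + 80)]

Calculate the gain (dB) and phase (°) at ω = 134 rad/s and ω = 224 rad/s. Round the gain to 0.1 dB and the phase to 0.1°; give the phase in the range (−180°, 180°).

ω = 134: -32.4 dB, -147.5°; ω = 224: -40.6 dB, -159.3°

At s = jω = j134:
zero (s+4): 4 + j134 → |·| = √(4²+134²) = √17972 ≈ 134.06, ∠ = arctan(134/4) ≈ 88.29°
pole (s+2): 2 + j134 → |·| = √(2²+134²) = √17960 ≈ 134.01, ∠ = arctan(134/2) ≈ 89.14°
pole (s+6): 6 + j134 → |·| = √(6²+134²) = √17992 ≈ 134.13, ∠ = arctan(134/6) ≈ 87.44°
pole (s+80): 80 + j134 → |·| = √(80²+134²) = √24356 ≈ 156.06, ∠ = arctan(134/80) ≈ 59.16°
|H| = 500 · 134.06 / 2.8051e+06 ≈ 0.023896
Gain = 20 log₁₀(0.023896) ≈ -32.43 dB
∠H = 88.29° − 235.74° = -147.45°

At s = jω = j224:
zero (s+4): 4 + j224 → |·| = √(4²+224²) = √50192 ≈ 224.04, ∠ = arctan(224/4) ≈ 88.98°
pole (s+2): 2 + j224 → |·| = √(2²+224²) = √50180 ≈ 224.01, ∠ = arctan(224/2) ≈ 89.49°
pole (s+6): 6 + j224 → |·| = √(6²+224²) = √50212 ≈ 224.08, ∠ = arctan(224/6) ≈ 88.47°
pole (s+80): 80 + j224 → |·| = √(80²+224²) = √56576 ≈ 237.86, ∠ = arctan(224/80) ≈ 70.35°
|H| = 500 · 224.04 / 1.194e+07 ≈ 0.0093819
Gain = 20 log₁₀(0.0093819) ≈ -40.55 dB
∠H = 88.98° − 248.31° = -159.33°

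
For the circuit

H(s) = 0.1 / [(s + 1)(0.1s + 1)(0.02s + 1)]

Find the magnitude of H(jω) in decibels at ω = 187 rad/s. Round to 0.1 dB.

At ω = 187 rad/s:
pole (1 + j187·1) = 1 + j187 → |·| ≈ 187, ∠ ≈ 89.69°
pole (1 + j187·0.1) = 1 + j18.7 → |·| ≈ 18.727, ∠ ≈ 86.94°
pole (1 + j187·0.02) = 1 + j3.74 → |·| ≈ 3.8714, ∠ ≈ 75.03°
|H| = 0.1 · 1 / (187 · 18.727 · 3.8714) ≈ 7.376e-06
Gain = 20 log₁₀(7.376e-06) ≈ -102.64 dB

-102.6 dB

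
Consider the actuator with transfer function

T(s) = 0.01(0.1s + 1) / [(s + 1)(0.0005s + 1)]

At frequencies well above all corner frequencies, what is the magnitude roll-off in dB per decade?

Each pole contributes −20 dB/decade at high frequency; each zero contributes +20 dB/decade.
Net: 1 zero(s) − 2 pole(s) → -20 dB/decade.

-20 dB/decade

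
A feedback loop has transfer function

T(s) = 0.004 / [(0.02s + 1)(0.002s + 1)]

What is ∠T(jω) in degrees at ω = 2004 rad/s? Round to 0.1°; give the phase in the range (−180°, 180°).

-164.6°

At ω = 2004 rad/s:
pole (1 + j2004·0.02) = 1 + j40.08 → |·| ≈ 40.092, ∠ ≈ 88.57°
pole (1 + j2004·0.002) = 1 + j4.008 → |·| ≈ 4.1309, ∠ ≈ 75.99°
∠T = (0°) − (88.57° + 75.99°) = -164.56°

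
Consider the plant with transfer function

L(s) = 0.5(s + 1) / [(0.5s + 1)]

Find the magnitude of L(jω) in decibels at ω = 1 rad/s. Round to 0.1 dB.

-4.0 dB

At ω = 1 rad/s:
zero (1 + j1·1) = 1 + j1 → |·| ≈ 1.4142, ∠ ≈ 45.00°
pole (1 + j1·0.5) = 1 + j0.5 → |·| ≈ 1.118, ∠ ≈ 26.57°
|L| = 0.5 · 1.4142 / (1.118) ≈ 0.63247
Gain = 20 log₁₀(0.63247) ≈ -3.98 dB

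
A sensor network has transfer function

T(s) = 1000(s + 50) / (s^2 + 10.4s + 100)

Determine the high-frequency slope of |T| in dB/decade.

-20 dB/decade

Each pole contributes −20 dB/decade at high frequency; each zero contributes +20 dB/decade.
Net: 1 zero(s) − 2 pole(s) → -20 dB/decade.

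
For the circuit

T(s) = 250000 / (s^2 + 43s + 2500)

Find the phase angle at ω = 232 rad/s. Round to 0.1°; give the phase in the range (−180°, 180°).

At s = jω = j232:
quadratic: (j232)² + 43·j232 + 2500 = -51324 + j9976 → |·| ≈ 52285, ∠ ≈ 169.00°
∠T = 0.00° − 169.00° = -169.00°

-169.0°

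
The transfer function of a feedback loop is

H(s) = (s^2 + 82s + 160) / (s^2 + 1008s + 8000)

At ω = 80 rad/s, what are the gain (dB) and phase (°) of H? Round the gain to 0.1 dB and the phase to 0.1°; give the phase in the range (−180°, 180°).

-19.0 dB, 44.7°

Substitute s = j80:
Numerator: (j80)^2 + 82(j80) + 160 = -6240 + j6560
Denominator: (j80)^2 + 1008(j80) + 8000 = 1600 + j80640
|N| = √(6240² + 6560²) ≈ 9053.8, ∠N ≈ 133.57°
|D| = √(1600² + 80640²) ≈ 80656, ∠D ≈ 88.86°
|H| = 9053.8 / 80656 ≈ 0.11225
Gain = 20 log₁₀(0.11225) ≈ -19.00 dB
∠H = 133.57° − 88.86° = 44.71°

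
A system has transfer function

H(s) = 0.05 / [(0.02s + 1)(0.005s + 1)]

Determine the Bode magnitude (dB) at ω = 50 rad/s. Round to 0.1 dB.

-29.3 dB

At ω = 50 rad/s:
pole (1 + j50·0.02) = 1 + j1 → |·| ≈ 1.4142, ∠ ≈ 45.00°
pole (1 + j50·0.005) = 1 + j0.25 → |·| ≈ 1.0308, ∠ ≈ 14.04°
|H| = 0.05 · 1 / (1.4142 · 1.0308) ≈ 0.034299
Gain = 20 log₁₀(0.034299) ≈ -29.29 dB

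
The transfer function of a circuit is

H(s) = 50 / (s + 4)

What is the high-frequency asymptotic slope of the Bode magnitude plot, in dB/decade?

Each pole contributes −20 dB/decade at high frequency; each zero contributes +20 dB/decade.
Net: 0 zero(s) − 1 pole(s) → -20 dB/decade.

-20 dB/decade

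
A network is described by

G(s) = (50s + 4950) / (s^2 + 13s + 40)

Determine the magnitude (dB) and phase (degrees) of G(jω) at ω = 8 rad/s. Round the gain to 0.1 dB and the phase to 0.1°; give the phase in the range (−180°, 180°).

33.4 dB, -98.4°

Substitute s = j8:
Numerator: 50(j8) + 4950 = 4950 + j400
Denominator: (j8)^2 + 13(j8) + 40 = -24 + j104
|N| = √(4950² + 400²) ≈ 4966.1, ∠N ≈ 4.62°
|D| = √(24² + 104²) ≈ 106.73, ∠D ≈ 102.99°
|G| = 4966.1 / 106.73 ≈ 46.53
Gain = 20 log₁₀(46.53) ≈ 33.35 dB
∠G = 4.62° − 102.99° = -98.37°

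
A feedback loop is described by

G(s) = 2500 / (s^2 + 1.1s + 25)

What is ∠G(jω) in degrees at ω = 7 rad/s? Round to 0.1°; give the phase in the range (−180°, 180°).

At s = jω = j7:
quadratic: (j7)² + 1.1·j7 + 25 = -24 + j7.7 → |·| ≈ 25.205, ∠ ≈ 162.21°
∠G = 0.00° − 162.21° = -162.21°

-162.2°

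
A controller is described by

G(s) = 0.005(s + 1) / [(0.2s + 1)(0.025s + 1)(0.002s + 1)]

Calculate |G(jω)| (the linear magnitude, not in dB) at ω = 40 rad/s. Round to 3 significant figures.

0.0175

At ω = 40 rad/s:
zero (1 + j40·1) = 1 + j40 → |·| ≈ 40.012, ∠ ≈ 88.57°
pole (1 + j40·0.2) = 1 + j8 → |·| ≈ 8.0623, ∠ ≈ 82.87°
pole (1 + j40·0.025) = 1 + j1 → |·| ≈ 1.4142, ∠ ≈ 45.00°
pole (1 + j40·0.002) = 1 + j0.08 → |·| ≈ 1.0032, ∠ ≈ 4.57°
|G| = 0.005 · 40.012 / (8.0623 · 1.4142 · 1.0032) ≈ 0.017491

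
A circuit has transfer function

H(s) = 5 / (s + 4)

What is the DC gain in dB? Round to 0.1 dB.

H(0) = 5 / 4 = 1.25
20 log₁₀(1.25) ≈ 1.94 dB

1.9 dB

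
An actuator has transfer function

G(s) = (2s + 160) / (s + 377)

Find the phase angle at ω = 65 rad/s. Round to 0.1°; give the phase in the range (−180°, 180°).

Substitute s = j65:
Numerator: 2(j65) + 160 = 160 + j130
Denominator: (j65) + 377 = 377 + j65
|N| = √(160² + 130²) ≈ 206.16, ∠N ≈ 39.09°
|D| = √(377² + 65²) ≈ 382.56, ∠D ≈ 9.78°
∠G = 39.09° − 9.78° = 29.31°

29.3°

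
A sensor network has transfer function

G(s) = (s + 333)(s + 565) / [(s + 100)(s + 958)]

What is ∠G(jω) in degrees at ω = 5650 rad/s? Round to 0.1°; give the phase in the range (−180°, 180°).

1.6°

At s = jω = j5650:
zero (s+333): 333 + j5650 → |·| = √(333²+5650²) = √32033389 ≈ 5659.8, ∠ = arctan(5650/333) ≈ 86.63°
zero (s+565): 565 + j5650 → |·| = √(565²+5650²) = √32241725 ≈ 5678.2, ∠ = arctan(5650/565) ≈ 84.29°
pole (s+100): 100 + j5650 → |·| = √(100²+5650²) = √31932500 ≈ 5650.9, ∠ = arctan(5650/100) ≈ 88.99°
pole (s+958): 958 + j5650 → |·| = √(958²+5650²) = √32840264 ≈ 5730.6, ∠ = arctan(5650/958) ≈ 80.38°
∠G = 170.92° − 169.37° = 1.55°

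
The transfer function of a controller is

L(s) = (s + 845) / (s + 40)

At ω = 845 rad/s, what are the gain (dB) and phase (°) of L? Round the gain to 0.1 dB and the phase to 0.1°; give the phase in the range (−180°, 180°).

At s = jω = j845:
zero (s+845): 845 + j845 → |·| = √(845²+845²) = √1428050 ≈ 1195, ∠ = arctan(845/845) ≈ 45.00°
pole (s+40): 40 + j845 → |·| = √(40²+845²) = √715625 ≈ 845.95, ∠ = arctan(845/40) ≈ 87.29°
|L| = 1 · 1195 / 845.95 ≈ 1.4126
Gain = 20 log₁₀(1.4126) ≈ 3.00 dB
∠L = 45.00° − 87.29° = -42.29°

3.0 dB, -42.3°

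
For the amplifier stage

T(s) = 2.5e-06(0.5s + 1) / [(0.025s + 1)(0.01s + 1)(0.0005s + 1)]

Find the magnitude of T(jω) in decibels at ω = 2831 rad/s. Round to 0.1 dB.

-119.8 dB

At ω = 2831 rad/s:
zero (1 + j2831·0.5) = 1 + j1415.5 → |·| ≈ 1415.5, ∠ ≈ 89.96°
pole (1 + j2831·0.025) = 1 + j70.775 → |·| ≈ 70.782, ∠ ≈ 89.19°
pole (1 + j2831·0.01) = 1 + j28.31 → |·| ≈ 28.328, ∠ ≈ 87.98°
pole (1 + j2831·0.0005) = 1 + j1.4155 → |·| ≈ 1.7331, ∠ ≈ 54.76°
|T| = 2.5e-06 · 1415.5 / (70.782 · 28.328 · 1.7331) ≈ 1.0183e-06
Gain = 20 log₁₀(1.0183e-06) ≈ -119.84 dB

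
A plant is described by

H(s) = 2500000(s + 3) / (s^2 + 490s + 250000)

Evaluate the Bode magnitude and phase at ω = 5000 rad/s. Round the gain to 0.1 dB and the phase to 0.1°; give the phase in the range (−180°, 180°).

At s = jω = j5000:
zero (s+3): 3 + j5000 → |·| = √(3²+5000²) = √25000009 ≈ 5000, ∠ = arctan(5000/3) ≈ 89.97°
quadratic: (j5000)² + 490·j5000 + 250000 = -24750000 + j2450000 → |·| ≈ 2.4871e+07, ∠ ≈ 174.35°
|H| = 2500000 · 5000 / 2.4871e+07 ≈ 502.59
Gain = 20 log₁₀(502.59) ≈ 54.02 dB
∠H = 89.97° − 174.35° = -84.38°

54.0 dB, -84.4°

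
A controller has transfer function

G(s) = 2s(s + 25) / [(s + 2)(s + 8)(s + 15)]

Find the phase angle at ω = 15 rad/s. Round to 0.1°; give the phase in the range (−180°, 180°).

-68.4°

At s = jω = j15:
zero (s+25): 25 + j15 → |·| = √(25²+15²) = √850 ≈ 29.155, ∠ = arctan(15/25) ≈ 30.96°
zero at origin: s = j15 → |·| = 15, ∠ = 90.00°
pole (s+2): 2 + j15 → |·| = √(2²+15²) = √229 ≈ 15.133, ∠ = arctan(15/2) ≈ 82.41°
pole (s+8): 8 + j15 → |·| = √(8²+15²) = √289 ≈ 17, ∠ = arctan(15/8) ≈ 61.93°
pole (s+15): 15 + j15 → |·| = √(15²+15²) = √450 ≈ 21.213, ∠ = arctan(15/15) ≈ 45.00°
∠G = 120.96° − 189.34° = -68.38°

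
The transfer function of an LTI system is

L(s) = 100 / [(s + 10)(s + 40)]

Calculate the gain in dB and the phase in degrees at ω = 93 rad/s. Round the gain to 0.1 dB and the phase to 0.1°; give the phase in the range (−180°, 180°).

At s = jω = j93:
pole (s+10): 10 + j93 → |·| = √(10²+93²) = √8749 ≈ 93.536, ∠ = arctan(93/10) ≈ 83.86°
pole (s+40): 40 + j93 → |·| = √(40²+93²) = √10249 ≈ 101.24, ∠ = arctan(93/40) ≈ 66.73°
|L| = 100 / 9469.6 ≈ 0.01056
Gain = 20 log₁₀(0.01056) ≈ -39.53 dB
∠L = 0.00° − 150.59° = -150.59°

-39.5 dB, -150.6°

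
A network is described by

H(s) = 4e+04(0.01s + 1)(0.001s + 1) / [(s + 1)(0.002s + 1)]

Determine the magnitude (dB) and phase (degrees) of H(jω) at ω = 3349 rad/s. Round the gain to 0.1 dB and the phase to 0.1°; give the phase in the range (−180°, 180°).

At ω = 3349 rad/s:
zero (1 + j3349·0.01) = 1 + j33.49 → |·| ≈ 33.505, ∠ ≈ 88.29°
zero (1 + j3349·0.001) = 1 + j3.349 → |·| ≈ 3.4951, ∠ ≈ 73.37°
pole (1 + j3349·1) = 1 + j3349 → |·| ≈ 3349, ∠ ≈ 89.98°
pole (1 + j3349·0.002) = 1 + j6.698 → |·| ≈ 6.7722, ∠ ≈ 81.51°
|H| = 4e+04 · 33.505 · 3.4951 / (3349 · 6.7722) ≈ 206.53
Gain = 20 log₁₀(206.53) ≈ 46.30 dB
∠H = (88.29° + 73.37°) − (89.98° + 81.51°) = -9.83°

46.3 dB, -9.8°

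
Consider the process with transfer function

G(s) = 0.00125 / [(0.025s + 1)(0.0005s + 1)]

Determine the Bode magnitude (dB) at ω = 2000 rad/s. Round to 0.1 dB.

-95.1 dB

At ω = 2000 rad/s:
pole (1 + j2000·0.025) = 1 + j50 → |·| ≈ 50.01, ∠ ≈ 88.85°
pole (1 + j2000·0.0005) = 1 + j1 → |·| ≈ 1.4142, ∠ ≈ 45.00°
|G| = 0.00125 · 1 / (50.01 · 1.4142) ≈ 1.7674e-05
Gain = 20 log₁₀(1.7674e-05) ≈ -95.05 dB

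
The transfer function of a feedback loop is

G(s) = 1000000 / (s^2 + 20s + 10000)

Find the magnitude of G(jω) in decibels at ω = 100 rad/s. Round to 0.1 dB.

54.0 dB

At s = jω = j100:
quadratic: (j100)² + 20·j100 + 10000 = 0 + j2000 → |·| ≈ 2000, ∠ ≈ 90.00°
|G| = 1000000 / 2000 ≈ 500
Gain = 20 log₁₀(500) ≈ 53.98 dB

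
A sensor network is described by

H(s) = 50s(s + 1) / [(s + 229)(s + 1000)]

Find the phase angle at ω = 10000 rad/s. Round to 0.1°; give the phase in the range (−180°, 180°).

At s = jω = j10000:
zero (s+1): 1 + j10000 → |·| = √(1²+10000²) = √100000001 ≈ 10000, ∠ = arctan(10000/1) ≈ 89.99°
zero at origin: s = j10000 → |·| = 10000, ∠ = 90.00°
pole (s+229): 229 + j10000 → |·| = √(229²+10000²) = √100052441 ≈ 10003, ∠ = arctan(10000/229) ≈ 88.69°
pole (s+1000): 1000 + j10000 → |·| = √(1000²+10000²) = √101000000 ≈ 10050, ∠ = arctan(10000/1000) ≈ 84.29°
∠H = 179.99° − 172.98° = 7.01°

7.0°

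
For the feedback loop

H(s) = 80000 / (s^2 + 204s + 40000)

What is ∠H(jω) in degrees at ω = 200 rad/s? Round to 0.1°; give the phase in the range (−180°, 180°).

-90.0°

At s = jω = j200:
quadratic: (j200)² + 204·j200 + 40000 = 0 + j40800 → |·| ≈ 40800, ∠ ≈ 90.00°
∠H = 0.00° − 90.00° = -90.00°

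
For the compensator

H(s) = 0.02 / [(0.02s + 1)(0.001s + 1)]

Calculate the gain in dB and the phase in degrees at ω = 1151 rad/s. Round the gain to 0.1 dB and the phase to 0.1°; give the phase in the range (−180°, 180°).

-64.9 dB, -136.5°

At ω = 1151 rad/s:
pole (1 + j1151·0.02) = 1 + j23.02 → |·| ≈ 23.042, ∠ ≈ 87.51°
pole (1 + j1151·0.001) = 1 + j1.151 → |·| ≈ 1.5247, ∠ ≈ 49.02°
|H| = 0.02 · 1 / (23.042 · 1.5247) ≈ 0.00056928
Gain = 20 log₁₀(0.00056928) ≈ -64.89 dB
∠H = (0°) − (87.51° + 49.02°) = -136.53°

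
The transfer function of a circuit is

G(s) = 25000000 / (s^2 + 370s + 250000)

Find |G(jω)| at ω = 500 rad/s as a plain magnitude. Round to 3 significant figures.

At s = jω = j500:
quadratic: (j500)² + 370·j500 + 250000 = 0 + j185000 → |·| ≈ 1.85e+05, ∠ ≈ 90.00°
|G| = 25000000 / 1.85e+05 ≈ 135.14

135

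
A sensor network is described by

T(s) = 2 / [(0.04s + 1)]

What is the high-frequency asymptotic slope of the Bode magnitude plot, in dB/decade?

-20 dB/decade

Each pole contributes −20 dB/decade at high frequency; each zero contributes +20 dB/decade.
Net: 0 zero(s) − 1 pole(s) → -20 dB/decade.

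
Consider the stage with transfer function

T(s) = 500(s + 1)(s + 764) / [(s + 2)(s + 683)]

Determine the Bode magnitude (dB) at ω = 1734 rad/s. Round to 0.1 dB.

At s = jω = j1734:
zero (s+1): 1 + j1734 → |·| = √(1²+1734²) = √3006757 ≈ 1734, ∠ = arctan(1734/1) ≈ 89.97°
zero (s+764): 764 + j1734 → |·| = √(764²+1734²) = √3590452 ≈ 1894.8, ∠ = arctan(1734/764) ≈ 66.22°
pole (s+2): 2 + j1734 → |·| = √(2²+1734²) = √3006760 ≈ 1734, ∠ = arctan(1734/2) ≈ 89.93°
pole (s+683): 683 + j1734 → |·| = √(683²+1734²) = √3473245 ≈ 1863.7, ∠ = arctan(1734/683) ≈ 68.50°
|T| = 500 · 3.2856e+06 / 3.2317e+06 ≈ 508.34
Gain = 20 log₁₀(508.34) ≈ 54.12 dB

54.1 dB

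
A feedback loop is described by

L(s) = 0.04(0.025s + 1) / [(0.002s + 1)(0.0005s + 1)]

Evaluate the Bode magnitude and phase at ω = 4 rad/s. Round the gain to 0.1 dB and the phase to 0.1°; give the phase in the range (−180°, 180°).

-27.9 dB, 5.1°

At ω = 4 rad/s:
zero (1 + j4·0.025) = 1 + j0.1 → |·| ≈ 1.005, ∠ ≈ 5.71°
pole (1 + j4·0.002) = 1 + j0.008 → |·| ≈ 1, ∠ ≈ 0.46°
pole (1 + j4·0.0005) = 1 + j0.002 → |·| ≈ 1, ∠ ≈ 0.11°
|L| = 0.04 · 1.005 / (1 · 1) ≈ 0.0402
Gain = 20 log₁₀(0.0402) ≈ -27.92 dB
∠L = (5.71°) − (0.46° + 0.11°) = 5.14°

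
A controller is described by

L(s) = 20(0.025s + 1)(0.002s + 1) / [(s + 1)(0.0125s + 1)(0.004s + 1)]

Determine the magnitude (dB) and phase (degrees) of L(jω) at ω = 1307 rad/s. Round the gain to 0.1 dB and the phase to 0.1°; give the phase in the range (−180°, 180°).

At ω = 1307 rad/s:
zero (1 + j1307·0.025) = 1 + j32.675 → |·| ≈ 32.69, ∠ ≈ 88.25°
zero (1 + j1307·0.002) = 1 + j2.614 → |·| ≈ 2.7987, ∠ ≈ 69.07°
pole (1 + j1307·1) = 1 + j1307 → |·| ≈ 1307, ∠ ≈ 89.96°
pole (1 + j1307·0.0125) = 1 + j16.3375 → |·| ≈ 16.368, ∠ ≈ 86.50°
pole (1 + j1307·0.004) = 1 + j5.228 → |·| ≈ 5.3228, ∠ ≈ 79.17°
|L| = 20 · 32.69 · 2.7987 / (1307 · 16.368 · 5.3228) ≈ 0.016069
Gain = 20 log₁₀(0.016069) ≈ -35.88 dB
∠L = (88.25° + 69.07°) − (89.96° + 86.50° + 79.17°) = -98.31°

-35.9 dB, -98.3°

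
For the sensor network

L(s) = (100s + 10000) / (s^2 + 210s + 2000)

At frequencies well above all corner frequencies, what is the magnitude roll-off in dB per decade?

-20 dB/decade

Each pole contributes −20 dB/decade at high frequency; each zero contributes +20 dB/decade.
Net: 1 zero(s) − 2 pole(s) → -20 dB/decade.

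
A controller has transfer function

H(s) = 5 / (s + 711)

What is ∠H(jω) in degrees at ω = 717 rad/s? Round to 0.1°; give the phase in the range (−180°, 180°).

Substitute s = j717:
Numerator: 5 = 5 + j0
Denominator: (j717) + 711 = 711 + j717
|N| = √(5² + 0²) ≈ 5, ∠N ≈ 0.00°
|D| = √(711² + 717²) ≈ 1009.8, ∠D ≈ 45.24°
∠H = 0.00° − 45.24° = -45.24°

-45.2°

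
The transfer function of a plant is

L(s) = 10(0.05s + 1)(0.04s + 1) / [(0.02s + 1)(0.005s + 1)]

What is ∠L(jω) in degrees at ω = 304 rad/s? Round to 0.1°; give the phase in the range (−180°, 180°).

34.2°

At ω = 304 rad/s:
zero (1 + j304·0.05) = 1 + j15.2 → |·| ≈ 15.233, ∠ ≈ 86.24°
zero (1 + j304·0.04) = 1 + j12.16 → |·| ≈ 12.201, ∠ ≈ 85.30°
pole (1 + j304·0.02) = 1 + j6.08 → |·| ≈ 6.1617, ∠ ≈ 80.66°
pole (1 + j304·0.005) = 1 + j1.52 → |·| ≈ 1.8195, ∠ ≈ 56.66°
∠L = (86.24° + 85.30°) − (80.66° + 56.66°) = 34.22°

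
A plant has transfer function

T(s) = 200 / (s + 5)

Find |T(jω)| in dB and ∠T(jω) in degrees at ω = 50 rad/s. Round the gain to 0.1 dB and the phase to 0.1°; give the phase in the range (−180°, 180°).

12.0 dB, -84.3°

At s = jω = j50:
pole (s+5): 5 + j50 → |·| = √(5²+50²) = √2525 ≈ 50.249, ∠ = arctan(50/5) ≈ 84.29°
|T| = 200 / 50.249 ≈ 3.9802
Gain = 20 log₁₀(3.9802) ≈ 12.00 dB
∠T = 0.00° − 84.29° = -84.29°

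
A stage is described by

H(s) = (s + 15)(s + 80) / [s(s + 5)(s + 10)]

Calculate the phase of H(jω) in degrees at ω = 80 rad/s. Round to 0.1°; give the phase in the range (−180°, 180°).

-134.9°

At s = jω = j80:
zero (s+15): 15 + j80 → |·| = √(15²+80²) = √6625 ≈ 81.394, ∠ = arctan(80/15) ≈ 79.38°
zero (s+80): 80 + j80 → |·| = √(80²+80²) = √12800 ≈ 113.14, ∠ = arctan(80/80) ≈ 45.00°
pole (s+5): 5 + j80 → |·| = √(5²+80²) = √6425 ≈ 80.156, ∠ = arctan(80/5) ≈ 86.42°
pole (s+10): 10 + j80 → |·| = √(10²+80²) = √6500 ≈ 80.623, ∠ = arctan(80/10) ≈ 82.87°
pole at origin: |s| = 80, ∠ = 90.00° (in denominator)
∠H = 124.38° − 259.29° = -134.91°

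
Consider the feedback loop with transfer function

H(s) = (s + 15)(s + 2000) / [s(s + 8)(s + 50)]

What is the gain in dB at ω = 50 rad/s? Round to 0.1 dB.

-4.7 dB

At s = jω = j50:
zero (s+15): 15 + j50 → |·| = √(15²+50²) = √2725 ≈ 52.202, ∠ = arctan(50/15) ≈ 73.30°
zero (s+2000): 2000 + j50 → |·| = √(2000²+50²) = √4002500 ≈ 2000.6, ∠ = arctan(50/2000) ≈ 1.43°
pole (s+8): 8 + j50 → |·| = √(8²+50²) = √2564 ≈ 50.636, ∠ = arctan(50/8) ≈ 80.91°
pole (s+50): 50 + j50 → |·| = √(50²+50²) = √5000 ≈ 70.711, ∠ = arctan(50/50) ≈ 45.00°
pole at origin: |s| = 50, ∠ = 90.00° (in denominator)
|H| = 1 · 1.0444e+05 / 1.7903e+05 ≈ 0.58337
Gain = 20 log₁₀(0.58337) ≈ -4.68 dB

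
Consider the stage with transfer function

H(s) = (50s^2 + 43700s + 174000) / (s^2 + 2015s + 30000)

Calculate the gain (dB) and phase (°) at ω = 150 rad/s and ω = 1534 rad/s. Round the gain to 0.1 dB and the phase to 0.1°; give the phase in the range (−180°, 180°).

Substitute s = j150:
Numerator: 50(j150)^2 + 43700(j150) + 174000 = -951000 + j6555000
Denominator: (j150)^2 + 2015(j150) + 30000 = 7500 + j302250
|N| = √(951000² + 6555000²) ≈ 6.6236e+06, ∠N ≈ 98.25°
|D| = √(7500² + 302250²) ≈ 3.0234e+05, ∠D ≈ 88.58°
|H| = 6.6236e+06 / 3.0234e+05 ≈ 21.908
Gain = 20 log₁₀(21.908) ≈ 26.81 dB
∠H = 98.25° − 88.58° = 9.67°

Substitute s = j1534:
Numerator: 50(j1534)^2 + 43700(j1534) + 174000 = -117483800 + j67035800
Denominator: (j1534)^2 + 2015(j1534) + 30000 = -2323156 + j3091010
|N| = √(117483800² + 67035800²) ≈ 1.3526e+08, ∠N ≈ 150.29°
|D| = √(2323156² + 3091010²) ≈ 3.8667e+06, ∠D ≈ 126.93°
|H| = 1.3526e+08 / 3.8667e+06 ≈ 34.981
Gain = 20 log₁₀(34.981) ≈ 30.88 dB
∠H = 150.29° − 126.93° = 23.36°

ω = 150: 26.8 dB, 9.7°; ω = 1534: 30.9 dB, 23.4°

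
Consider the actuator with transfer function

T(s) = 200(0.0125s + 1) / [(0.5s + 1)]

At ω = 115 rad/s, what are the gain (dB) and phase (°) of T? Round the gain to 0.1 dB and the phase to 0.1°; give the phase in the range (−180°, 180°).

15.7 dB, -33.8°

At ω = 115 rad/s:
zero (1 + j115·0.0125) = 1 + j1.4375 → |·| ≈ 1.7511, ∠ ≈ 55.18°
pole (1 + j115·0.5) = 1 + j57.5 → |·| ≈ 57.509, ∠ ≈ 89.00°
|T| = 200 · 1.7511 / (57.509) ≈ 6.0898
Gain = 20 log₁₀(6.0898) ≈ 15.69 dB
∠T = (55.18°) − (89.00°) = -33.82°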